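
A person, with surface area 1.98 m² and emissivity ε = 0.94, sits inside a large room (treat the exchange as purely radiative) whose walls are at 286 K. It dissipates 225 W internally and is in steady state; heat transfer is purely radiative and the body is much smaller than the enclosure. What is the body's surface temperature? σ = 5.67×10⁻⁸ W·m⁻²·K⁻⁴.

T ≈ 306 K

For a small grey body in a large enclosure, net radiated power = εσA(T⁴ − T_w⁴).
Steady state: P = εσA(T⁴ − T_w⁴) with A = 1.98 m².
T⁴ = P/(εσA) + T_w⁴ = 225/(0.94·5.67×10⁻⁸·1.980) + (286)⁴
    = 2.132×10⁹ + 6.691×10⁹ = 8.823×10⁹ K⁴.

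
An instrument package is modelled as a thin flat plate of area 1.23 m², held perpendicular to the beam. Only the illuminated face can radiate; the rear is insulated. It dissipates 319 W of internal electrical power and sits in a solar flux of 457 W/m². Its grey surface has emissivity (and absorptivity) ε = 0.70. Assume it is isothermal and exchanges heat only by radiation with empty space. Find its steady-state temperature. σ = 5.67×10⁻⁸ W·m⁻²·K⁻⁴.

T ≈ 348 K

At steady state, absorbed solar power + internal power = radiated power.
Absorbed: α·S·A_cross = 0.70·457·1.230 = 393.5 W (cross-section A).
Total input = 393.5 + 319 = 712.5 W.
Radiated: εσ·A_surf·T⁴ with A_surf = A = 1.230 m².
T⁴ = 712.5/(0.70·5.67×10⁻⁸·1.230) = 1.459×10¹⁰ K⁴.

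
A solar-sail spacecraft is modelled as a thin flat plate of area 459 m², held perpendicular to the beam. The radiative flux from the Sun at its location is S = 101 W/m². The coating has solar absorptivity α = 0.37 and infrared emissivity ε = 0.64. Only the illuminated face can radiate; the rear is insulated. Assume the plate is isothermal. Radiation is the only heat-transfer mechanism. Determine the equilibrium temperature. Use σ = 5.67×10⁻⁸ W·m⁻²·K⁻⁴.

At equilibrium, absorbed power = emitted power.
Absorbing cross-section = A = 459.0 m²; emitting surface = A = 459.0 m² (ratio 1).
αS·A_cross = εσ·A_surf·T⁴  ⇒  T⁴ = αS/(ε·1σ).
T⁴ = 0.370·101/(0.64·1·5.67×10⁻⁸) = 1.030×10⁹ K⁴.
T = (1.030×10⁹)^(1/4).

T ≈ 179 K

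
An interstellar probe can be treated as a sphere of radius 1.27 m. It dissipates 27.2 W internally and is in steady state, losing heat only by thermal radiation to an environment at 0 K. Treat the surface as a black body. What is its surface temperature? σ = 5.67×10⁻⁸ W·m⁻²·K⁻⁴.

T ≈ 69.7 K

Steady state: internal power = radiated power, P = εσA T⁴.
Radiating area A = 4πr² = 20.27 m².
T⁴ = P/(εσA) = 27.2/(1.0·5.67×10⁻⁸·20.27) = 2.367×10⁷ K⁴.
T = (2.367×10⁷)^(1/4).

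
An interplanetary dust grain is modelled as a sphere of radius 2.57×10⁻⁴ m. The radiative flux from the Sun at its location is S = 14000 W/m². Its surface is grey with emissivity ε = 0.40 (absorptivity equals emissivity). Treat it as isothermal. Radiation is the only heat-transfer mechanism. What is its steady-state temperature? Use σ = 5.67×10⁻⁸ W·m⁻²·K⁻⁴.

At equilibrium, absorbed power = emitted power.
Absorbing cross-section = πr² = 2.075×10⁻⁷ m²; emitting surface = 4πr² = 8.300×10⁻⁷ m² (ratio 4).
εS·A_cross = εσ·A_surf·T⁴  ⇒  T⁴ = S/(4σ)   (ε cancels).
T⁴ = 14000/(4·5.67×10⁻⁸) = 6.173×10¹⁰ K⁴.
T = (6.173×10¹⁰)^(1/4).

T ≈ 498 K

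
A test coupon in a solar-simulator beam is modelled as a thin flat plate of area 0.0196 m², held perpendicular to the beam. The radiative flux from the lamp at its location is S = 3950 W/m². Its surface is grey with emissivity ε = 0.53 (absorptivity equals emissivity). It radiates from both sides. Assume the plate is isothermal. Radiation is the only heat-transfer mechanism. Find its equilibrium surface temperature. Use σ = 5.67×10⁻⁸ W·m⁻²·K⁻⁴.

T ≈ 432 K

At equilibrium, absorbed power = emitted power.
Absorbing cross-section = A = 0.01960 m²; emitting surface = 2A = 0.03920 m² (ratio 2).
εS·A_cross = εσ·A_surf·T⁴  ⇒  T⁴ = S/(2σ)   (ε cancels).
T⁴ = 3950/(2·5.67×10⁻⁸) = 3.483×10¹⁰ K⁴.
T = (3.483×10¹⁰)^(1/4).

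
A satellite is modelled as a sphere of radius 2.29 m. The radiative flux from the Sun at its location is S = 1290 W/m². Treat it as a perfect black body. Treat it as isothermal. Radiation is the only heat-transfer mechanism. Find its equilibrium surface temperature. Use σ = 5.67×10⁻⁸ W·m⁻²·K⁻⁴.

At equilibrium, absorbed power = emitted power.
Absorbing cross-section = πr² = 16.47 m²; emitting surface = 4πr² = 65.90 m² (ratio 4).
S·A_cross = εσ·A_surf·T⁴  ⇒  T⁴ = S/(4σ).
T⁴ = 1.00·1290/(4·5.67×10⁻⁸) = 5.688×10⁹ K⁴.
T = (5.688×10⁹)^(1/4).

T ≈ 275 K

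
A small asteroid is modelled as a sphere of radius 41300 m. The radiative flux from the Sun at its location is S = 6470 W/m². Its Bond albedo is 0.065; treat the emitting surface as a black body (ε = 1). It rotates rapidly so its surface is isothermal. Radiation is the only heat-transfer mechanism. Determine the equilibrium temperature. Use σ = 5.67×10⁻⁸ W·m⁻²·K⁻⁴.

At equilibrium, absorbed power = emitted power.
Absorbing cross-section = πr² = 5.359×10⁹ m²; emitting surface = 4πr² = 2.143×10¹⁰ m² (ratio 4).
(1−a)S·A_cross = εσ·A_surf·T⁴  ⇒  T⁴ = (1−a)S/(4σ).
T⁴ = 0.935·6470/(4·5.67×10⁻⁸) = 2.667×10¹⁰ K⁴.
T = (2.667×10¹⁰)^(1/4).

T ≈ 404 K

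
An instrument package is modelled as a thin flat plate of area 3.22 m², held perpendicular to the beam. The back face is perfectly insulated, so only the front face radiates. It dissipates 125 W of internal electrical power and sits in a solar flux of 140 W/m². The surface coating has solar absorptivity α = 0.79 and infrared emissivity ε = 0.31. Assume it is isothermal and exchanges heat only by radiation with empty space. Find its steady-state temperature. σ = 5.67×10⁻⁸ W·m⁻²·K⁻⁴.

At steady state, absorbed solar power + internal power = radiated power.
Absorbed: α·S·A_cross = 0.79·140·3.220 = 356.1 W (cross-section A).
Total input = 356.1 + 125 = 481.1 W.
Radiated: εσ·A_surf·T⁴ with A_surf = A = 3.220 m².
T⁴ = 481.1/(0.31·5.67×10⁻⁸·3.220) = 8.501×10⁹ K⁴.

T ≈ 304 K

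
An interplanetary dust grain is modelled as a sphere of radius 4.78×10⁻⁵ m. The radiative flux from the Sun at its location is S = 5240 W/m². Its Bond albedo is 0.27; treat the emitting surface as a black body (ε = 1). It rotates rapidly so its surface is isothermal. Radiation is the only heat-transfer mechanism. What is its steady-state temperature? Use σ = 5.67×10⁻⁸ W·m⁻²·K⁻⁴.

T ≈ 360 K

At equilibrium, absorbed power = emitted power.
Absorbing cross-section = πr² = 7.178×10⁻⁹ m²; emitting surface = 4πr² = 2.871×10⁻⁸ m² (ratio 4).
(1−a)S·A_cross = εσ·A_surf·T⁴  ⇒  T⁴ = (1−a)S/(4σ).
T⁴ = 0.730·5240/(4·5.67×10⁻⁸) = 1.687×10¹⁰ K⁴.
T = (1.687×10¹⁰)^(1/4).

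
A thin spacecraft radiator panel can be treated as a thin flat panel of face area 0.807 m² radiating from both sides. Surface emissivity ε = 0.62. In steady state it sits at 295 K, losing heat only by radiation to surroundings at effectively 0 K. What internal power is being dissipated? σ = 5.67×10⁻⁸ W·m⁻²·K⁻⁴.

P ≈ 430 W

Steady state: P = εσA T⁴.
A = 2·0.807 = 1.614 m²; T⁴ = (295)⁴ = 7.573×10⁹ K⁴.
P = 0.62 × 5.67×10⁻⁸ × 1.614 × 7.573×10⁹.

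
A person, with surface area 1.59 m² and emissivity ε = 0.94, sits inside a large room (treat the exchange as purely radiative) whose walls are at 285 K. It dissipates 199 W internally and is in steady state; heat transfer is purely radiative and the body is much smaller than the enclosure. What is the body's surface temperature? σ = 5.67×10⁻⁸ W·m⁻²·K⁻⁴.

For a small grey body in a large enclosure, net radiated power = εσA(T⁴ − T_w⁴).
Steady state: P = εσA(T⁴ − T_w⁴) with A = 1.59 m².
T⁴ = P/(εσA) + T_w⁴ = 199/(0.94·5.67×10⁻⁸·1.590) + (285)⁴
    = 2.348×10⁹ + 6.598×10⁹ = 8.946×10⁹ K⁴.

T ≈ 308 K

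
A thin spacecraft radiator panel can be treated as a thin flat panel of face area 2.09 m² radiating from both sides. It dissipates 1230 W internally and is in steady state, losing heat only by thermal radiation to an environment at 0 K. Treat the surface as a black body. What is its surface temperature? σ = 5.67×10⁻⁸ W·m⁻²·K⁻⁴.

Steady state: internal power = radiated power, P = εσA T⁴.
Radiating area A = 2·2.09 = 4.180 m².
T⁴ = P/(εσA) = 1230/(1.0·5.67×10⁻⁸·4.180) = 5.190×10⁹ K⁴.
T = (5.190×10⁹)^(1/4).

T ≈ 268 K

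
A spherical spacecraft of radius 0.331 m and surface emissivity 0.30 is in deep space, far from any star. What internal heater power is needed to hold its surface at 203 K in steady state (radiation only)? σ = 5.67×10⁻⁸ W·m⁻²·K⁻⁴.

P ≈ 39.8 W

P = εσ·4πr²·T⁴.
4πr² = 1.377 m²; T⁴ = 1.698×10⁹ K⁴.
P = 0.30·5.67×10⁻⁸·1.377·1.698×10⁹.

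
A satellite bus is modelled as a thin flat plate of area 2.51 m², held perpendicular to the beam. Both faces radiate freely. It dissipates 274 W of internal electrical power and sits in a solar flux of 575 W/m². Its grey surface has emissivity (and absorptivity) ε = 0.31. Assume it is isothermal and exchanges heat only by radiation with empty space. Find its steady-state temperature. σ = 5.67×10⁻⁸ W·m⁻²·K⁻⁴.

T ≈ 301 K

At steady state, absorbed solar power + internal power = radiated power.
Absorbed: α·S·A_cross = 0.31·575·2.510 = 447.4 W (cross-section A).
Total input = 447.4 + 274 = 721.4 W.
Radiated: εσ·A_surf·T⁴ with A_surf = 2A = 5.020 m².
T⁴ = 721.4/(0.31·5.67×10⁻⁸·5.020) = 8.176×10⁹ K⁴.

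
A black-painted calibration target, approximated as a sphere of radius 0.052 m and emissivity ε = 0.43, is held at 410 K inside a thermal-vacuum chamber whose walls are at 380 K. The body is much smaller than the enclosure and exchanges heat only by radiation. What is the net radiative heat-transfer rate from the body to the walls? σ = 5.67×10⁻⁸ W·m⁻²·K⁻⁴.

P_net ≈ 6.14 W

For a small grey body in a large enclosure: P_net = εσA(T_body⁴ − T_wall⁴).
A = 4πr² = 0.03398 m²; T_body⁴ − T_wall⁴ = 2.826×10¹⁰ − 2.085×10¹⁰ = 7.406×10⁹ K⁴.
|P_net| = 0.43·5.67×10⁻⁸·0.03398·7.406×10⁹.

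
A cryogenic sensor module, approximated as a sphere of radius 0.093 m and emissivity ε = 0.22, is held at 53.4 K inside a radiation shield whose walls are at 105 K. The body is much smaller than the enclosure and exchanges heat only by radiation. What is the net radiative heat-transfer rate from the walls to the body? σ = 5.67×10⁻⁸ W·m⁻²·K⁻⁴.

P_net ≈ 0.154 W

For a small grey body in a large enclosure: P_net = εσA(T_body⁴ − T_wall⁴).
A = 4πr² = 0.1087 m²; T_body⁴ − T_wall⁴ = 8.131×10⁶ − 1.216×10⁸ = -1.134×10⁸ K⁴.
|P_net| = 0.22·5.67×10⁻⁸·0.1087·1.134×10⁸.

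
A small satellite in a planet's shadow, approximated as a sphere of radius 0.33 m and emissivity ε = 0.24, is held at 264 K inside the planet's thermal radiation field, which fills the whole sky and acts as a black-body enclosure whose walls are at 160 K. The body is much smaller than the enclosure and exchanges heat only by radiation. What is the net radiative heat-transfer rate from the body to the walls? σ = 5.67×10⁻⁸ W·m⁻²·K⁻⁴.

For a small grey body in a large enclosure: P_net = εσA(T_body⁴ − T_wall⁴).
A = 4πr² = 1.368 m²; T_body⁴ − T_wall⁴ = 4.858×10⁹ − 6.554×10⁸ = 4.202×10⁹ K⁴.
|P_net| = 0.24·5.67×10⁻⁸·1.368·4.202×10⁹.

P_net ≈ 78.3 W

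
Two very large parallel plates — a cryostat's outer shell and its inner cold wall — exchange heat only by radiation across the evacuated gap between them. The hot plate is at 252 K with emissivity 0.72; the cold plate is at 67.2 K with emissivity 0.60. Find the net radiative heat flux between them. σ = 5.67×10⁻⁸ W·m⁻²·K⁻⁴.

q ≈ 111 W/m²

For two infinite grey parallel plates, q = σ(T₁⁴ − T₂⁴)/(1/ε₁ + 1/ε₂ − 1).
T₁⁴ − T₂⁴ = 4.033×10⁹ − 2.039×10⁷ = 4.012×10⁹ K⁴.
1/ε₁ + 1/ε₂ − 1 = 1.389 + 1.667 − 1 = 2.056.
q = 5.67×10⁻⁸ × 4.012×10⁹ / 2.056.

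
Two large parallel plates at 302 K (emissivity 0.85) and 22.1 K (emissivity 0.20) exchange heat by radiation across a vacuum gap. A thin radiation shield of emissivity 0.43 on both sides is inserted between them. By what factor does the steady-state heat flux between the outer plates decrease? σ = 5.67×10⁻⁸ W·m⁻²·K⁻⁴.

Without shield: q₀ = σΔ(T⁴)/(1/ε₁+1/ε₂−1) with denominator 5.176.
With shield the two gaps are in series; the resistances add: (1/ε₁+1/ε_s−1)+(1/ε_s+1/ε₂−1) = 2.502+6.326 = 8.828.
Heat-flux ratio q₀/q = 8.828/5.176.

factor ≈ 1.71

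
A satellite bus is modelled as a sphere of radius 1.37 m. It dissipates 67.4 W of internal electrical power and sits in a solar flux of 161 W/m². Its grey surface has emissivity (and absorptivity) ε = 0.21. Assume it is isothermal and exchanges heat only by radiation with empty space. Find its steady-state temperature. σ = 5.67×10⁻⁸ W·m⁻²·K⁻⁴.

At steady state, absorbed solar power + internal power = radiated power.
Absorbed: α·S·A_cross = 0.21·161·5.896 = 199.4 W (cross-section πr²).
Total input = 199.4 + 67.4 = 266.8 W.
Radiated: εσ·A_surf·T⁴ with A_surf = 4πr² = 23.59 m².
T⁴ = 266.8/(0.21·5.67×10⁻⁸·23.59) = 9.499×10⁸ K⁴.

T ≈ 176 K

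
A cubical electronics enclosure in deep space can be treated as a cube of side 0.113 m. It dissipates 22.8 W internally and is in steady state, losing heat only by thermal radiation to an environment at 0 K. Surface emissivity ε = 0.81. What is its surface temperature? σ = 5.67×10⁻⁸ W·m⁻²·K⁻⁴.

T ≈ 284 K

Steady state: internal power = radiated power, P = εσA T⁴.
Radiating area A = 6L² = 0.07661 m².
T⁴ = P/(εσA) = 22.8/(0.81·5.67×10⁻⁸·0.07661) = 6.480×10⁹ K⁴.
T = (6.480×10⁹)^(1/4).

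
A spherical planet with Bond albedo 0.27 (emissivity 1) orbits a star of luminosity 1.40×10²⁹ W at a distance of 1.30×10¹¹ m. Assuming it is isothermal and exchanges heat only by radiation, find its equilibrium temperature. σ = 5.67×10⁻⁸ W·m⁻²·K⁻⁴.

First find the stellar flux at distance d: S = L/(4πd²) = 1.40×10²⁹/(4π·(1.30×10¹¹)²) = 6.592×10⁵ W/m².
For an isothermal sphere, absorbed (1−a)S·πr² = emitted σ·4πr²·T⁴, so T⁴ = (1−a)S/(4σ).
T⁴ = 0.730·6.592×10⁵/(4·5.67×10⁻⁸) = 2.122×10¹² K⁴.

T ≈ 1210 K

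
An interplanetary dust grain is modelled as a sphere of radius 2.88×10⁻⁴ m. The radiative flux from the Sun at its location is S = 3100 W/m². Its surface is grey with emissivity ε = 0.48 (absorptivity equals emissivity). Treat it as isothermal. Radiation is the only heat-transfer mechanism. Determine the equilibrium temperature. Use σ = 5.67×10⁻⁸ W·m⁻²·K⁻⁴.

T ≈ 342 K

At equilibrium, absorbed power = emitted power.
Absorbing cross-section = πr² = 2.606×10⁻⁷ m²; emitting surface = 4πr² = 1.042×10⁻⁶ m² (ratio 4).
εS·A_cross = εσ·A_surf·T⁴  ⇒  T⁴ = S/(4σ)   (ε cancels).
T⁴ = 3100/(4·5.67×10⁻⁸) = 1.367×10¹⁰ K⁴.
T = (1.367×10¹⁰)^(1/4).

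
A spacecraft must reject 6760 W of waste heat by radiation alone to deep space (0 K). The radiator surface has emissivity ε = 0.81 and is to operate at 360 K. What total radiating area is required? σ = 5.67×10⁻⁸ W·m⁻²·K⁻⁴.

A ≈ 8.76 m²

P = εσA T⁴ ⇒ A = P/(εσT⁴).
T⁴ = 1.680×10¹⁰ K⁴.
A = 6760/(0.81 × 5.67×10⁻⁸ × 1.680×10¹⁰).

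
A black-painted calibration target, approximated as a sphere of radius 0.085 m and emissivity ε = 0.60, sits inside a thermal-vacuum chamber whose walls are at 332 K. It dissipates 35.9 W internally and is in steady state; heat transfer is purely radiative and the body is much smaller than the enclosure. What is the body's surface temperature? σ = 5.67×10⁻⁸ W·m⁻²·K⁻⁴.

For a small grey body in a large enclosure, net radiated power = εσA(T⁴ − T_w⁴).
Steady state: P = εσA(T⁴ − T_w⁴) with A = 4πr² = 0.09079 m².
T⁴ = P/(εσA) + T_w⁴ = 35.9/(0.60·5.67×10⁻⁸·0.09079) + (332)⁴
    = 1.162×10¹⁰ + 1.215×10¹⁰ = 2.377×10¹⁰ K⁴.

T ≈ 393 K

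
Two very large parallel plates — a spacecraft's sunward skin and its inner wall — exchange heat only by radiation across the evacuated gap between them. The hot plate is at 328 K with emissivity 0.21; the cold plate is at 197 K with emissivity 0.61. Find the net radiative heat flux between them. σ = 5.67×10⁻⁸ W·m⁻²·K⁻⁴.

q ≈ 106 W/m²

For two infinite grey parallel plates, q = σ(T₁⁴ − T₂⁴)/(1/ε₁ + 1/ε₂ − 1).
T₁⁴ − T₂⁴ = 1.157×10¹⁰ − 1.506×10⁹ = 1.007×10¹⁰ K⁴.
1/ε₁ + 1/ε₂ − 1 = 4.762 + 1.639 − 1 = 5.401.
q = 5.67×10⁻⁸ × 1.007×10¹⁰ / 5.401.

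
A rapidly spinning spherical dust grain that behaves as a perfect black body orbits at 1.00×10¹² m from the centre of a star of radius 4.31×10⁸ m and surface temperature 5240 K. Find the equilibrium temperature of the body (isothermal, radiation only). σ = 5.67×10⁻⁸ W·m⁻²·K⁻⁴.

The star's surface emits σT_*⁴; at distance d the flux is S = σT_*⁴(R_*/d)².
S = 5.67×10⁻⁸·(5240)⁴·(4.31×10⁸/1.00×10¹²)² = 7.941 W/m².
For an isothermal sphere T⁴ = (1−a)S/(4σ) = 3.501×10⁷ K⁴.

T ≈ 76.9 K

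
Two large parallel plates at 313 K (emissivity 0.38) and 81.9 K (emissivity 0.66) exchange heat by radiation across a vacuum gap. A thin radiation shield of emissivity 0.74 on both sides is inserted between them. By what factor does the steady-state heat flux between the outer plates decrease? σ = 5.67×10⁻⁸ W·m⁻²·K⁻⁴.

Without shield: q₀ = σΔ(T⁴)/(1/ε₁+1/ε₂−1) with denominator 3.147.
With shield the two gaps are in series; the resistances add: (1/ε₁+1/ε_s−1)+(1/ε_s+1/ε₂−1) = 2.983+1.867 = 4.849.
Heat-flux ratio q₀/q = 4.849/3.147.

factor ≈ 1.54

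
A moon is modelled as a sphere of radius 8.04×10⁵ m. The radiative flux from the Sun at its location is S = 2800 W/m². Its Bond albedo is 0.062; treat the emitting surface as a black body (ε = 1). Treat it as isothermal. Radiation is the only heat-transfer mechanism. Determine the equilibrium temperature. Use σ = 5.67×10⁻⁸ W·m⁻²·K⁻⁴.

At equilibrium, absorbed power = emitted power.
Absorbing cross-section = πr² = 2.031×10¹² m²; emitting surface = 4πr² = 8.123×10¹² m² (ratio 4).
(1−a)S·A_cross = εσ·A_surf·T⁴  ⇒  T⁴ = (1−a)S/(4σ).
T⁴ = 0.938·2800/(4·5.67×10⁻⁸) = 1.158×10¹⁰ K⁴.
T = (1.158×10¹⁰)^(1/4).

T ≈ 328 K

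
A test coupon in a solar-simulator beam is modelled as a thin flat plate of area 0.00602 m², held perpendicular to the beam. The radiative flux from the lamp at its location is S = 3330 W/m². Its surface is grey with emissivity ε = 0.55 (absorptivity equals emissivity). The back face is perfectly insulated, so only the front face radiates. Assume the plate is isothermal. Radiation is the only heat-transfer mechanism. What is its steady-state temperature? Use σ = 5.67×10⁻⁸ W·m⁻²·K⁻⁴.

At equilibrium, absorbed power = emitted power.
Absorbing cross-section = A = 0.006020 m²; emitting surface = A = 0.006020 m² (ratio 1).
εS·A_cross = εσ·A_surf·T⁴  ⇒  T⁴ = S/(1σ)   (ε cancels).
T⁴ = 3330/(1·5.67×10⁻⁸) = 5.873×10¹⁰ K⁴.
T = (5.873×10¹⁰)^(1/4).

T ≈ 492 K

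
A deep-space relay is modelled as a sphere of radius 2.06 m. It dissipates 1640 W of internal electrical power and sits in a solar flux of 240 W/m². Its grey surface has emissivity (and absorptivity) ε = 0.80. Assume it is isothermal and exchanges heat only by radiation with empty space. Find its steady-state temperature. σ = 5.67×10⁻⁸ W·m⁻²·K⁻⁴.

T ≈ 204 K

At steady state, absorbed solar power + internal power = radiated power.
Absorbed: α·S·A_cross = 0.80·240·13.33 = 2560 W (cross-section πr²).
Total input = 2560 + 1640 = 4200 W.
Radiated: εσ·A_surf·T⁴ with A_surf = 4πr² = 53.33 m².
T⁴ = 4200/(0.80·5.67×10⁻⁸·53.33) = 1.736×10⁹ K⁴.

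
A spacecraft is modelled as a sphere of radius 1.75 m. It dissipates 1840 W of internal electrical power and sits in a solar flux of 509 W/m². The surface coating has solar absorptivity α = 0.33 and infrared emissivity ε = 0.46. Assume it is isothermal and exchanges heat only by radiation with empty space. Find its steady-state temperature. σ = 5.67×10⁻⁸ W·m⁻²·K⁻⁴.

T ≈ 242 K

At steady state, absorbed solar power + internal power = radiated power.
Absorbed: α·S·A_cross = 0.33·509·9.621 = 1616 W (cross-section πr²).
Total input = 1616 + 1840 = 3456 W.
Radiated: εσ·A_surf·T⁴ with A_surf = 4πr² = 38.48 m².
T⁴ = 3456/(0.46·5.67×10⁻⁸·38.48) = 3.443×10⁹ K⁴.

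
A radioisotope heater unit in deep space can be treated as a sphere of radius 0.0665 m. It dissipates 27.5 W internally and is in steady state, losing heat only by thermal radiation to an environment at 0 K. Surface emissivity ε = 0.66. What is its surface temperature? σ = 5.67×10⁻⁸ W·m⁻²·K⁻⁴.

T ≈ 339 K

Steady state: internal power = radiated power, P = εσA T⁴.
Radiating area A = 4πr² = 0.05557 m².
T⁴ = P/(εσA) = 27.5/(0.66·5.67×10⁻⁸·0.05557) = 1.322×10¹⁰ K⁴.
T = (1.322×10¹⁰)^(1/4).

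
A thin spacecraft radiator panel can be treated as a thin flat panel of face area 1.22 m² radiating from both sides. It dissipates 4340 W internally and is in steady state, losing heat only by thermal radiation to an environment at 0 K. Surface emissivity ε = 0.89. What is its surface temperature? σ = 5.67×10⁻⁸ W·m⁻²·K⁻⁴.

Steady state: internal power = radiated power, P = εσA T⁴.
Radiating area A = 2·1.22 = 2.440 m².
T⁴ = P/(εσA) = 4340/(0.89·5.67×10⁻⁸·2.440) = 3.525×10¹⁰ K⁴.
T = (3.525×10¹⁰)^(1/4).

T ≈ 433 K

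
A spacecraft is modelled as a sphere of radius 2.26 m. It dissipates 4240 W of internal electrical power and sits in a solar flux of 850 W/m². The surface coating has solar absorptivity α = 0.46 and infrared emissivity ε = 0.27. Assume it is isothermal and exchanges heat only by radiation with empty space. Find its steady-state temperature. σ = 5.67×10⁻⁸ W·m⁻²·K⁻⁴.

At steady state, absorbed solar power + internal power = radiated power.
Absorbed: α·S·A_cross = 0.46·850·16.05 = 6274 W (cross-section πr²).
Total input = 6274 + 4240 = 10510 W.
Radiated: εσ·A_surf·T⁴ with A_surf = 4πr² = 64.18 m².
T⁴ = 10510/(0.27·5.67×10⁻⁸·64.18) = 1.070×10¹⁰ K⁴.

T ≈ 322 K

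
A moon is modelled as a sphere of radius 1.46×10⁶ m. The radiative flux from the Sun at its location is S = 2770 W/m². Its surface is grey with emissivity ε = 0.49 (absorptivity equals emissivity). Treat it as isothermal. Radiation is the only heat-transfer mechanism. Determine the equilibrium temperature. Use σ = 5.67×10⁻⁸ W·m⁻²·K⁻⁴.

T ≈ 332 K

At equilibrium, absorbed power = emitted power.
Absorbing cross-section = πr² = 6.697×10¹² m²; emitting surface = 4πr² = 2.679×10¹³ m² (ratio 4).
εS·A_cross = εσ·A_surf·T⁴  ⇒  T⁴ = S/(4σ)   (ε cancels).
T⁴ = 2770/(4·5.67×10⁻⁸) = 1.221×10¹⁰ K⁴.
T = (1.221×10¹⁰)^(1/4).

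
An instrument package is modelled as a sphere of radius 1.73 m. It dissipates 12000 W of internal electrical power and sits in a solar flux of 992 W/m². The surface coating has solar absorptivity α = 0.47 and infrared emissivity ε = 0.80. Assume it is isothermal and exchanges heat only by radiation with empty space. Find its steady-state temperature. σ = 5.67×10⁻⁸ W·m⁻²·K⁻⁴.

At steady state, absorbed solar power + internal power = radiated power.
Absorbed: α·S·A_cross = 0.47·992·9.402 = 4384 W (cross-section πr²).
Total input = 4384 + 12000 = 16380 W.
Radiated: εσ·A_surf·T⁴ with A_surf = 4πr² = 37.61 m².
T⁴ = 16380/(0.80·5.67×10⁻⁸·37.61) = 9.604×10⁹ K⁴.

T ≈ 313 K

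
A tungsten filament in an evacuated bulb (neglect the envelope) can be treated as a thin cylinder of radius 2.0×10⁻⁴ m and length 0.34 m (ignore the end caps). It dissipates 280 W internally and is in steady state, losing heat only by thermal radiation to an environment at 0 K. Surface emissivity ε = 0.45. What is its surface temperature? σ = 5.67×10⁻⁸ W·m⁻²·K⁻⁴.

Steady state: internal power = radiated power, P = εσA T⁴.
Radiating area A = 2πrL = 4.273×10⁻⁴ m².
T⁴ = P/(εσA) = 280/(0.45·5.67×10⁻⁸·4.273×10⁻⁴) = 2.568×10¹³ K⁴.
T = (2.568×10¹³)^(1/4).

T ≈ 2250 K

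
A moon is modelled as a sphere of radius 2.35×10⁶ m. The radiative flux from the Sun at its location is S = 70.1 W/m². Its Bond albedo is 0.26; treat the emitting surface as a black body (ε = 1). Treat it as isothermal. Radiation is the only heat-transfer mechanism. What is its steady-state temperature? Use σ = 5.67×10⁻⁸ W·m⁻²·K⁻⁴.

T ≈ 123 K

At equilibrium, absorbed power = emitted power.
Absorbing cross-section = πr² = 1.735×10¹³ m²; emitting surface = 4πr² = 6.940×10¹³ m² (ratio 4).
(1−a)S·A_cross = εσ·A_surf·T⁴  ⇒  T⁴ = (1−a)S/(4σ).
T⁴ = 0.740·70.1/(4·5.67×10⁻⁸) = 2.287×10⁸ K⁴.
T = (2.287×10⁸)^(1/4).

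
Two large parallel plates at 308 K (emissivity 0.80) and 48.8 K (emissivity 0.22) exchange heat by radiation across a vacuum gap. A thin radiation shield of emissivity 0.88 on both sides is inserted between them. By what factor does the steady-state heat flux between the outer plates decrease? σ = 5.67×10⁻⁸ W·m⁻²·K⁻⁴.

Without shield: q₀ = σΔ(T⁴)/(1/ε₁+1/ε₂−1) with denominator 4.795.
With shield the two gaps are in series; the resistances add: (1/ε₁+1/ε_s−1)+(1/ε_s+1/ε₂−1) = 1.386+4.682 = 6.068.
Heat-flux ratio q₀/q = 6.068/4.795.

factor ≈ 1.27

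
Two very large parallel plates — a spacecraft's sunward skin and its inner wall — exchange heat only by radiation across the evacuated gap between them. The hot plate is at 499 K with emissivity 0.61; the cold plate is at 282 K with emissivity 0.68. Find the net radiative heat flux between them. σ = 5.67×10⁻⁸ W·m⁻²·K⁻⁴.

For two infinite grey parallel plates, q = σ(T₁⁴ − T₂⁴)/(1/ε₁ + 1/ε₂ − 1).
T₁⁴ − T₂⁴ = 6.200×10¹⁰ − 6.324×10⁹ = 5.568×10¹⁰ K⁴.
1/ε₁ + 1/ε₂ − 1 = 1.639 + 1.471 − 1 = 2.110.
q = 5.67×10⁻⁸ × 5.568×10¹⁰ / 2.110.

q ≈ 1500 W/m²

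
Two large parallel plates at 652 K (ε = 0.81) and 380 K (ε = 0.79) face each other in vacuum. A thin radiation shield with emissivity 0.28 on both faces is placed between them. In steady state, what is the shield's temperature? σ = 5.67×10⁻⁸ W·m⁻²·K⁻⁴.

In steady state the net flux on the hot side equals that on the cold side.
σ(T₁⁴−T_s⁴)/D₁ = σ(T_s⁴−T₂⁴)/D₂, with D₁ = 1/ε₁+1/ε_s−1 = 3.806, D₂ = 1/ε_s+1/ε₂−1 = 3.837.
Solve for T_s⁴: T_s⁴ = (D₂·T₁⁴ + D₁·T₂⁴)/(D₁+D₂) = 1.011×10¹¹ K⁴.

T_s ≈ 564 K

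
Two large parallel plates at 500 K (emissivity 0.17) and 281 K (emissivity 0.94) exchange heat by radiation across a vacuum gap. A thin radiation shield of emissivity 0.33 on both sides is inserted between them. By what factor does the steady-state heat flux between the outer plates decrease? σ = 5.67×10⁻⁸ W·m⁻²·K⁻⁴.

factor ≈ 1.85

Without shield: q₀ = σΔ(T⁴)/(1/ε₁+1/ε₂−1) with denominator 5.946.
With shield the two gaps are in series; the resistances add: (1/ε₁+1/ε_s−1)+(1/ε_s+1/ε₂−1) = 7.913+3.094 = 11.01.
Heat-flux ratio q₀/q = 11.01/5.946.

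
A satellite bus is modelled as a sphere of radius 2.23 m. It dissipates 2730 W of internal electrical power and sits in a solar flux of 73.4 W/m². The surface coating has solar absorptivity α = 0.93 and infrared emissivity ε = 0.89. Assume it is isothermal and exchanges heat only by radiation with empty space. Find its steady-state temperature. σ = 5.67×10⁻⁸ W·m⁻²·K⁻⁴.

At steady state, absorbed solar power + internal power = radiated power.
Absorbed: α·S·A_cross = 0.93·73.4·15.62 = 1066 W (cross-section πr²).
Total input = 1066 + 2730 = 3796 W.
Radiated: εσ·A_surf·T⁴ with A_surf = 4πr² = 62.49 m².
T⁴ = 3796/(0.89·5.67×10⁻⁸·62.49) = 1.204×10⁹ K⁴.

T ≈ 186 K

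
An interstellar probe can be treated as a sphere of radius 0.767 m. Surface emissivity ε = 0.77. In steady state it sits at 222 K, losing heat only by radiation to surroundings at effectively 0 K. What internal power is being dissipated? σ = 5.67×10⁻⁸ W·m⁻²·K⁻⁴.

P ≈ 784 W

Steady state: P = εσA T⁴.
A = 4πr² = 7.393 m²; T⁴ = (222)⁴ = 2.429×10⁹ K⁴.
P = 0.77 × 5.67×10⁻⁸ × 7.393 × 2.429×10⁹.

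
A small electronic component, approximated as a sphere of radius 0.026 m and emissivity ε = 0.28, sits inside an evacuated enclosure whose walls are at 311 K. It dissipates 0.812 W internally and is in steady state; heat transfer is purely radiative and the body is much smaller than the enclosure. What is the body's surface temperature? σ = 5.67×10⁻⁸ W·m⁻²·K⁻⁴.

For a small grey body in a large enclosure, net radiated power = εσA(T⁴ − T_w⁴).
Steady state: P = εσA(T⁴ − T_w⁴) with A = 4πr² = 0.008495 m².
T⁴ = P/(εσA) + T_w⁴ = 0.812/(0.28·5.67×10⁻⁸·0.008495) + (311)⁴
    = 6.021×10⁹ + 9.355×10⁹ = 1.538×10¹⁰ K⁴.

T ≈ 352 K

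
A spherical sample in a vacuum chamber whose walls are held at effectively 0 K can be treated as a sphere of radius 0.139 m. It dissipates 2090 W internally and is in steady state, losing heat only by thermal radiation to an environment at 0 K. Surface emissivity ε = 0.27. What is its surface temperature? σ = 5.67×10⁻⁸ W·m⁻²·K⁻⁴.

T ≈ 866 K

Steady state: internal power = radiated power, P = εσA T⁴.
Radiating area A = 4πr² = 0.2428 m².
T⁴ = P/(εσA) = 2090/(0.27·5.67×10⁻⁸·0.2428) = 5.623×10¹¹ K⁴.
T = (5.623×10¹¹)^(1/4).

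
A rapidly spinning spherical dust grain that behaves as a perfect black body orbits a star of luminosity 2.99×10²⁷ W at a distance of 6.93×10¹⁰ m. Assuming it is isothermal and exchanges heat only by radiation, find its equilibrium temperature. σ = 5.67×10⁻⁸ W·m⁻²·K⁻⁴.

First find the stellar flux at distance d: S = L/(4πd²) = 2.99×10²⁷/(4π·(6.93×10¹⁰)²) = 49540 W/m².
For an isothermal sphere, absorbed (1−a)S·πr² = emitted σ·4πr²·T⁴, so T⁴ = (1−a)S/(4σ).
T⁴ = 1.00·49540/(4·5.67×10⁻⁸) = 2.184×10¹¹ K⁴.

T ≈ 684 K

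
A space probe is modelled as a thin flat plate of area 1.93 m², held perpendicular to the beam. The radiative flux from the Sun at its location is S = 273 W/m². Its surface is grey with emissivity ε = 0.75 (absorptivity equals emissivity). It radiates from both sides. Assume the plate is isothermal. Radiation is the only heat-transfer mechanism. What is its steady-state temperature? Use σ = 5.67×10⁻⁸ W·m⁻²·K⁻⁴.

T ≈ 222 K

At equilibrium, absorbed power = emitted power.
Absorbing cross-section = A = 1.930 m²; emitting surface = 2A = 3.860 m² (ratio 2).
εS·A_cross = εσ·A_surf·T⁴  ⇒  T⁴ = S/(2σ)   (ε cancels).
T⁴ = 273/(2·5.67×10⁻⁸) = 2.407×10⁹ K⁴.
T = (2.407×10⁹)^(1/4).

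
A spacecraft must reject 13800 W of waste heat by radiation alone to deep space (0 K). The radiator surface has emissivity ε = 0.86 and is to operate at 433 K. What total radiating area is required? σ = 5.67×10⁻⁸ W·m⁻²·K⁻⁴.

A ≈ 8.05 m²

P = εσA T⁴ ⇒ A = P/(εσT⁴).
T⁴ = 3.515×10¹⁰ K⁴.
A = 13800/(0.86 × 5.67×10⁻⁸ × 3.515×10¹⁰).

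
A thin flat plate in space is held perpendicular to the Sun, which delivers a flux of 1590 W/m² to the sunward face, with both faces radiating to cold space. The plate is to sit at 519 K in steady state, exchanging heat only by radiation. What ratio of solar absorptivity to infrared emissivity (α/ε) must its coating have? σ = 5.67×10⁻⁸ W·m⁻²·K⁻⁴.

α/ε ≈ 5.17

Balance: αS·A = εσ·2A·T⁴ ⇒ α/ε = 2σT⁴/S.
α/ε = 2·5.67×10⁻⁸·(519)⁴/1590 = 2·5.67×10⁻⁸·7.256×10¹⁰/1590.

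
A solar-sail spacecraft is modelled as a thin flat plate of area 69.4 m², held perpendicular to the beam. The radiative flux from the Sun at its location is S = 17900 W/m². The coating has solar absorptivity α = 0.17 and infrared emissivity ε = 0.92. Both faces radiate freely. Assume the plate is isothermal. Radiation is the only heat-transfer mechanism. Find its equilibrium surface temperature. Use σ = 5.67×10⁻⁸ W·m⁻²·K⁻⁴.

At equilibrium, absorbed power = emitted power.
Absorbing cross-section = A = 69.40 m²; emitting surface = 2A = 138.8 m² (ratio 2).
αS·A_cross = εσ·A_surf·T⁴  ⇒  T⁴ = αS/(ε·2σ).
T⁴ = 0.170·17900/(0.92·2·5.67×10⁻⁸) = 2.917×10¹⁰ K⁴.
T = (2.917×10¹⁰)^(1/4).

T ≈ 413 K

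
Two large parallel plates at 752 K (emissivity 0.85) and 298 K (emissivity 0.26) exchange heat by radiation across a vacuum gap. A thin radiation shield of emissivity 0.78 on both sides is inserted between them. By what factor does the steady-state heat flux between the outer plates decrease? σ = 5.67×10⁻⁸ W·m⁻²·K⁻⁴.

factor ≈ 1.39

Without shield: q₀ = σΔ(T⁴)/(1/ε₁+1/ε₂−1) with denominator 4.023.
With shield the two gaps are in series; the resistances add: (1/ε₁+1/ε_s−1)+(1/ε_s+1/ε₂−1) = 1.459+4.128 = 5.587.
Heat-flux ratio q₀/q = 5.587/4.023.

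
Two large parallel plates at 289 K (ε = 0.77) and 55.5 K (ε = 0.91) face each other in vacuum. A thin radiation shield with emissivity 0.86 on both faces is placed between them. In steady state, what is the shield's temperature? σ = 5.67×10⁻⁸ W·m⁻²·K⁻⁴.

T_s ≈ 239 K

In steady state the net flux on the hot side equals that on the cold side.
σ(T₁⁴−T_s⁴)/D₁ = σ(T_s⁴−T₂⁴)/D₂, with D₁ = 1/ε₁+1/ε_s−1 = 1.461, D₂ = 1/ε_s+1/ε₂−1 = 1.262.
Solve for T_s⁴: T_s⁴ = (D₂·T₁⁴ + D₁·T₂⁴)/(D₁+D₂) = 3.237×10⁹ K⁴.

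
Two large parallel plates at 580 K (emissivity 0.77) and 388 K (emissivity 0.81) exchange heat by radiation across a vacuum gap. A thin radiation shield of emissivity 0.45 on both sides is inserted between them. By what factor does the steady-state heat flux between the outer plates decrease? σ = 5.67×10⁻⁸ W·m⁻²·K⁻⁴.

factor ≈ 3.25

Without shield: q₀ = σΔ(T⁴)/(1/ε₁+1/ε₂−1) with denominator 1.533.
With shield the two gaps are in series; the resistances add: (1/ε₁+1/ε_s−1)+(1/ε_s+1/ε₂−1) = 2.521+2.457 = 4.978.
Heat-flux ratio q₀/q = 4.978/1.533.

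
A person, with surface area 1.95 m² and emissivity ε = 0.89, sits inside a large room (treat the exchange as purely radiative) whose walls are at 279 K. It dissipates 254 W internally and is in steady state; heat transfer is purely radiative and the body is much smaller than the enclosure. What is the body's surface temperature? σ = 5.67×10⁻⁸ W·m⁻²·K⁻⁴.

For a small grey body in a large enclosure, net radiated power = εσA(T⁴ − T_w⁴).
Steady state: P = εσA(T⁴ − T_w⁴) with A = 1.95 m².
T⁴ = P/(εσA) + T_w⁴ = 254/(0.89·5.67×10⁻⁸·1.950) + (279)⁴
    = 2.581×10⁹ + 6.059×10⁹ = 8.640×10⁹ K⁴.

T ≈ 305 K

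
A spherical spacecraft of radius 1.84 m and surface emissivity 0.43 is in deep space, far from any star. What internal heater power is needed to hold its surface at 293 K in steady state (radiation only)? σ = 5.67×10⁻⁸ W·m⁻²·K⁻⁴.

P = εσ·4πr²·T⁴.
4πr² = 42.54 m²; T⁴ = 7.370×10⁹ K⁴.
P = 0.43·5.67×10⁻⁸·42.54·7.370×10⁹.

P ≈ 7640 W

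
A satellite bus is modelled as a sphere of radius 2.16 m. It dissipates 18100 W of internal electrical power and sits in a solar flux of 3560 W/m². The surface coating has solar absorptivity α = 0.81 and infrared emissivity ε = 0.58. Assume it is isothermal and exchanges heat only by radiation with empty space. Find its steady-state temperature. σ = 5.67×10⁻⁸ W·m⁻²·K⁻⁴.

T ≈ 421 K

At steady state, absorbed solar power + internal power = radiated power.
Absorbed: α·S·A_cross = 0.81·3560·14.66 = 42270 W (cross-section πr²).
Total input = 42270 + 18100 = 60370 W.
Radiated: εσ·A_surf·T⁴ with A_surf = 4πr² = 58.63 m².
T⁴ = 60370/(0.58·5.67×10⁻⁸·58.63) = 3.131×10¹⁰ K⁴.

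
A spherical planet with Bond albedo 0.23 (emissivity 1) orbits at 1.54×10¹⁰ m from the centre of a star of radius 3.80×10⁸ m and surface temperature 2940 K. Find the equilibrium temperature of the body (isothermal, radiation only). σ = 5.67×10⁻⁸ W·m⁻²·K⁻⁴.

The star's surface emits σT_*⁴; at distance d the flux is S = σT_*⁴(R_*/d)².
S = 5.67×10⁻⁸·(2940)⁴·(3.80×10⁸/1.54×10¹⁰)² = 2579 W/m².
For an isothermal sphere T⁴ = (1−a)S/(4σ) = 8.757×10⁹ K⁴.

T ≈ 306 K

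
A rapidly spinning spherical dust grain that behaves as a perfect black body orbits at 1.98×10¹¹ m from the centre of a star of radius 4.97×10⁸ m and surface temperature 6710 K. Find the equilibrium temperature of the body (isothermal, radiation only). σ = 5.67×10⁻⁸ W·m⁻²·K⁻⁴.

T ≈ 238 K

The star's surface emits σT_*⁴; at distance d the flux is S = σT_*⁴(R_*/d)².
S = 5.67×10⁻⁸·(6710)⁴·(4.97×10⁸/1.98×10¹¹)² = 724.2 W/m².
For an isothermal sphere T⁴ = (1−a)S/(4σ) = 3.193×10⁹ K⁴.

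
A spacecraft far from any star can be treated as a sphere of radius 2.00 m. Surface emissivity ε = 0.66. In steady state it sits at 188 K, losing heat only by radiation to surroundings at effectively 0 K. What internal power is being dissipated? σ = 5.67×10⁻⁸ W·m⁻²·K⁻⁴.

Steady state: P = εσA T⁴.
A = 4πr² = 50.27 m²; T⁴ = (188)⁴ = 1.249×10⁹ K⁴.
P = 0.66 × 5.67×10⁻⁸ × 50.27 × 1.249×10⁹.

P ≈ 2350 W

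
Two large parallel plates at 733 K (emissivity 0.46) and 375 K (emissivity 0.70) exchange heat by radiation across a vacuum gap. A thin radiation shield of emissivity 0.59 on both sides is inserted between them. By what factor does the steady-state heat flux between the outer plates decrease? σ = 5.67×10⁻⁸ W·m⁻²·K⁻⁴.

factor ≈ 1.92

Without shield: q₀ = σΔ(T⁴)/(1/ε₁+1/ε₂−1) with denominator 2.602.
With shield the two gaps are in series; the resistances add: (1/ε₁+1/ε_s−1)+(1/ε_s+1/ε₂−1) = 2.869+2.123 = 4.992.
Heat-flux ratio q₀/q = 4.992/2.602.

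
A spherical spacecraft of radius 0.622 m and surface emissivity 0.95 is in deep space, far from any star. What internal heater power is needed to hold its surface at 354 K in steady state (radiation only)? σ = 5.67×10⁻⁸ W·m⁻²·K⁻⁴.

P = εσ·4πr²·T⁴.
4πr² = 4.862 m²; T⁴ = 1.570×10¹⁰ K⁴.
P = 0.95·5.67×10⁻⁸·4.862·1.570×10¹⁰.

P ≈ 4110 W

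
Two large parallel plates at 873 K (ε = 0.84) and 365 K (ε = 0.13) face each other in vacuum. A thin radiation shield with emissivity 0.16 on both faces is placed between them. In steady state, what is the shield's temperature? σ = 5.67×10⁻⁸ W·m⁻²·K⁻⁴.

T_s ≈ 792 K

In steady state the net flux on the hot side equals that on the cold side.
σ(T₁⁴−T_s⁴)/D₁ = σ(T_s⁴−T₂⁴)/D₂, with D₁ = 1/ε₁+1/ε_s−1 = 6.440, D₂ = 1/ε_s+1/ε₂−1 = 12.94.
Solve for T_s⁴: T_s⁴ = (D₂·T₁⁴ + D₁·T₂⁴)/(D₁+D₂) = 3.937×10¹¹ K⁴.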